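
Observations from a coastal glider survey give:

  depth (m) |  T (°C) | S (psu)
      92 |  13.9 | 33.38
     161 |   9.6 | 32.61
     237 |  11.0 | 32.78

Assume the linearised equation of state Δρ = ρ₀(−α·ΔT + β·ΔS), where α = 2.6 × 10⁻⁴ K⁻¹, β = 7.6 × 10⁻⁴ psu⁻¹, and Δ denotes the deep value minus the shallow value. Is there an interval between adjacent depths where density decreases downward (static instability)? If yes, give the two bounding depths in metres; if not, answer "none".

Evaluate Δρ/ρ₀ = −αΔT + βΔS across each adjacent pair:
  92–161 m: −αΔT+βΔS = −(2.6 × 10⁻⁴)(-4.3)+(7.6 × 10⁻⁴)(-0.77) = 5.3 × 10⁻⁴ → stable
  161–237 m: −αΔT+βΔS = −(2.6 × 10⁻⁴)(+1.4)+(7.6 × 10⁻⁴)(+0.17) = -2.3 × 10⁻⁴ → UNSTABLE
The 161–237 m interval has Δρ < 0: lighter water underlies denser water.

161–237 m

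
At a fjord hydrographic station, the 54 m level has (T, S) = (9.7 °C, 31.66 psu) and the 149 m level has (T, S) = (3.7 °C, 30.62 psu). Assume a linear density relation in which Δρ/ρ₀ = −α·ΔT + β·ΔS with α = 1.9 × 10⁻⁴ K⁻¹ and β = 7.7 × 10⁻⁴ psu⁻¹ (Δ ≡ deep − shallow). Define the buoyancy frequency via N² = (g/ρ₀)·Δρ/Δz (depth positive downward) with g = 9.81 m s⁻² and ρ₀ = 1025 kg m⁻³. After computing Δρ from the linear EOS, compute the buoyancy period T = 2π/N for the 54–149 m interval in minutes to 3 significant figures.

ΔT = -6.0 K, ΔS = -1.04 psu (deep − shallow).
Δρ/ρ₀ = −αΔT + βΔS = 1.14 × 10⁻³ − 8.008 × 10⁻⁴ = 3.392 × 10⁻⁴, so Δρ ≈ 0.3477 kg m⁻³.
N² = (g/ρ₀)·Δρ/Δz = g·(Δρ/ρ₀)/Δz = 9.81 × 3.392 × 10⁻⁴ / 95 = 3.5027 × 10⁻⁵ s⁻².
N = √(3.5027 × 10⁻⁵) = 5.9184 × 10⁻³ rad s⁻¹ → T = 2π/N = 1.0616 × 10³ s = 17.693 min ≈ 17.7 min.

17.7 min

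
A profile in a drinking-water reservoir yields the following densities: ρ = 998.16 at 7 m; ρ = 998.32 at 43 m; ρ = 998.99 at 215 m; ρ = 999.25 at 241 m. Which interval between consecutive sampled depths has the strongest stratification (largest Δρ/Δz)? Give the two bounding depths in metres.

Compute the density gradient over each adjacent pair:
  7–43 m: Δρ/Δz = 0.16/36 = 4.4 × 10⁻³ kg m⁻⁴
  43–215 m: Δρ/Δz = 0.67/172 = 3.9 × 10⁻³ kg m⁻⁴
  215–241 m: Δρ/Δz = 0.26/26 = 0.010 kg m⁻⁴
The largest gradient is in the 215–241 m interval — the pycnocline.

215–241 m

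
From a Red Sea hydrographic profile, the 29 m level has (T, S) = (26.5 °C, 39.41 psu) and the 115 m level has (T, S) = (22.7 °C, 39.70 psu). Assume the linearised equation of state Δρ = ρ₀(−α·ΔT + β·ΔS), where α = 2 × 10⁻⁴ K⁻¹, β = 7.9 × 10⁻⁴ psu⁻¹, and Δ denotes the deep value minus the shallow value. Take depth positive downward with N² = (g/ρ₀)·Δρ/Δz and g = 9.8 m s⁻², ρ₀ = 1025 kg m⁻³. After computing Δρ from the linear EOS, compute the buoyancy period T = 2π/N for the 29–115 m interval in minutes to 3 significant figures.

9.86 min

ΔT = -3.8 K, ΔS = +0.29 psu (deep − shallow).
Δρ/ρ₀ = −αΔT + βΔS = 7.60 × 10⁻⁴ + 2.291 × 10⁻⁴ = 9.891 × 10⁻⁴, so Δρ ≈ 1.014 kg m⁻³.
N² = (g/ρ₀)·Δρ/Δz = g·(Δρ/ρ₀)/Δz = 9.8 × 9.891 × 10⁻⁴ / 86 = 1.1271 × 10⁻⁴ s⁻².
N = √(1.1271 × 10⁻⁴) = 0.010616 rad s⁻¹ → T = 2π/N = 591.86 s = 9.8643 min ≈ 9.86 min.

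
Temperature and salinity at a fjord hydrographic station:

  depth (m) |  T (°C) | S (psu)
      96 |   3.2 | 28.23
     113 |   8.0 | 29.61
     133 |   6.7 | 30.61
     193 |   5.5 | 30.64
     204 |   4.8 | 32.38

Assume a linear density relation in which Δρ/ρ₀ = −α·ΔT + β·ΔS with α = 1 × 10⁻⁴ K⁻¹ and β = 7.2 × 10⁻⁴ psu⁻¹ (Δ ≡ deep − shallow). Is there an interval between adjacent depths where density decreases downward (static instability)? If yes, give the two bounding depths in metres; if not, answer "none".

Evaluate Δρ/ρ₀ = −αΔT + βΔS across each adjacent pair:
  96–113 m: −αΔT+βΔS = −(1 × 10⁻⁴)(+4.8)+(7.2 × 10⁻⁴)(+1.38) = 5.1 × 10⁻⁴ → stable
  113–133 m: −αΔT+βΔS = −(1 × 10⁻⁴)(-1.3)+(7.2 × 10⁻⁴)(+1.00) = 8.5 × 10⁻⁴ → stable
  133–193 m: −αΔT+βΔS = −(1 × 10⁻⁴)(-1.2)+(7.2 × 10⁻⁴)(+0.03) = 1.4 × 10⁻⁴ → stable
  193–204 m: −αΔT+βΔS = −(1 × 10⁻⁴)(-0.7)+(7.2 × 10⁻⁴)(+1.74) = 1.3 × 10⁻³ → stable
Every interval has Δρ > 0: the column is stably stratified throughout.

none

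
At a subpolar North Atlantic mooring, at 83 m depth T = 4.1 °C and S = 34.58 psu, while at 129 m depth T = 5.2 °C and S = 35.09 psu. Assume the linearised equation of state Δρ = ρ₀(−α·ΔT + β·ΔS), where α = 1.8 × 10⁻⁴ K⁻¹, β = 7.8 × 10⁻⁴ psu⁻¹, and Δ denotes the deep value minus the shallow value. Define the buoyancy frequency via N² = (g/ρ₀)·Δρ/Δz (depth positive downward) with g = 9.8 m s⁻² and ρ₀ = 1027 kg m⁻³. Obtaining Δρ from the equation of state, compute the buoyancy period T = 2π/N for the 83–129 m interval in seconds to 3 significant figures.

963 s

ΔT = +1.1 K, ΔS = +0.51 psu (deep − shallow).
Δρ/ρ₀ = −αΔT + βΔS = -1.98 × 10⁻⁴ + 3.978 × 10⁻⁴ = 1.998 × 10⁻⁴, so Δρ ≈ 0.2052 kg m⁻³.
N² = (g/ρ₀)·Δρ/Δz = g·(Δρ/ρ₀)/Δz = 9.8 × 1.998 × 10⁻⁴ / 46 = 4.2566 × 10⁻⁵ s⁻².
N = √(4.2566 × 10⁻⁵) = 6.5243 × 10⁻³ rad s⁻¹ → T = 2π/N = 963.04 s ≈ 963 s.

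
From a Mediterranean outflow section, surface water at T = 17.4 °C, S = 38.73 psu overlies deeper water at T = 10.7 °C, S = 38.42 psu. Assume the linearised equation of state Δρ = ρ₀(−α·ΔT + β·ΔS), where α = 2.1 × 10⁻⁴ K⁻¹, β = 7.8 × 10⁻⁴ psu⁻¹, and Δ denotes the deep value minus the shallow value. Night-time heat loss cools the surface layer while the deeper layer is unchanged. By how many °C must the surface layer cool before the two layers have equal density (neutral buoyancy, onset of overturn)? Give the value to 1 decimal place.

5.5 °C

Neutral buoyancy requires Δρ = 0, i.e. −α(T_deep − T_surf′) + β(S_deep − S_surf) = 0.
T_surf′ = T_deep − (β/α)·ΔS = 10.7 − (7.8 × 10⁻⁴/2.1 × 10⁻⁴)·(-0.31) = 11.851 °C.
Cooling required: 17.4 − (11.851) = 5.549 °C.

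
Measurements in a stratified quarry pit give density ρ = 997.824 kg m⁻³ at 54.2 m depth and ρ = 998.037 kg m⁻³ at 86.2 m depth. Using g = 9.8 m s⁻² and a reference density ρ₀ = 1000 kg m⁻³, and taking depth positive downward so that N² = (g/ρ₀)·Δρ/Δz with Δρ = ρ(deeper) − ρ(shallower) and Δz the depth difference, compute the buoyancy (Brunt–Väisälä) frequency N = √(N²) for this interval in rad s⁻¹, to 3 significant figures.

Δρ = 998.037 − 997.824 = 0.213 kg m⁻³ over Δz = 86.2 − 54.2 = 32 m.
N² = (9.8/1000) × (0.213/32) = 6.5231 × 10⁻⁵ s⁻².
N = √(6.5231 × 10⁻⁵) = 8.0766 × 10⁻³ rad s⁻¹ ≈ 8.08 × 10⁻³ rad s⁻¹.

8.08 × 10⁻³ rad s⁻¹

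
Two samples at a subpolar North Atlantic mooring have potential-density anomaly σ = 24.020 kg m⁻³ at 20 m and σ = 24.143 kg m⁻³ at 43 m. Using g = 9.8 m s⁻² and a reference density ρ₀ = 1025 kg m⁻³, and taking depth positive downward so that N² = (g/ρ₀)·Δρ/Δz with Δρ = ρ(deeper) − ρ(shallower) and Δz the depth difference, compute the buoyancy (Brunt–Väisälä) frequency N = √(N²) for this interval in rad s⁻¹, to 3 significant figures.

7.15 × 10⁻³ rad s⁻¹

Δρ = 1024.143 − 1024.020 = 0.123 kg m⁻³ over Δz = 43 − 20 = 23 m.
N² = (9.8/1025) × (0.123/23) = 5.1130 × 10⁻⁵ s⁻².
N = √(5.1130 × 10⁻⁵) = 7.1505 × 10⁻³ rad s⁻¹ ≈ 7.15 × 10⁻³ rad s⁻¹.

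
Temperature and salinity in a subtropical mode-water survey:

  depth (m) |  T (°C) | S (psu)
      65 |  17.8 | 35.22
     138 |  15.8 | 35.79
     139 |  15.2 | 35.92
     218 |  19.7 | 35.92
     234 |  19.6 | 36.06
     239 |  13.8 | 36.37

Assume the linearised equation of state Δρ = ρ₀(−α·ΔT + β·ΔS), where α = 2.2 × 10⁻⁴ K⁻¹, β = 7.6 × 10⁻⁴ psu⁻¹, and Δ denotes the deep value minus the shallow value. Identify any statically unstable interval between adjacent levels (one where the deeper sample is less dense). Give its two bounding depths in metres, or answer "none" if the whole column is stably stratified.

Evaluate Δρ/ρ₀ = −αΔT + βΔS across each adjacent pair:
  65–138 m: −αΔT+βΔS = −(2.2 × 10⁻⁴)(-2.0)+(7.6 × 10⁻⁴)(+0.57) = 8.7 × 10⁻⁴ → stable
  138–139 m: −αΔT+βΔS = −(2.2 × 10⁻⁴)(-0.6)+(7.6 × 10⁻⁴)(+0.13) = 2.3 × 10⁻⁴ → stable
  139–218 m: −αΔT+βΔS = −(2.2 × 10⁻⁴)(+4.5)+(7.6 × 10⁻⁴)(+0.00) = -9.9 × 10⁻⁴ → UNSTABLE
  218–234 m: −αΔT+βΔS = −(2.2 × 10⁻⁴)(-0.1)+(7.6 × 10⁻⁴)(+0.14) = 1.3 × 10⁻⁴ → stable
  234–239 m: −αΔT+βΔS = −(2.2 × 10⁻⁴)(-5.8)+(7.6 × 10⁻⁴)(+0.31) = 1.5 × 10⁻³ → stable
The 139–218 m interval has Δρ < 0: lighter water underlies denser water.

139–218 m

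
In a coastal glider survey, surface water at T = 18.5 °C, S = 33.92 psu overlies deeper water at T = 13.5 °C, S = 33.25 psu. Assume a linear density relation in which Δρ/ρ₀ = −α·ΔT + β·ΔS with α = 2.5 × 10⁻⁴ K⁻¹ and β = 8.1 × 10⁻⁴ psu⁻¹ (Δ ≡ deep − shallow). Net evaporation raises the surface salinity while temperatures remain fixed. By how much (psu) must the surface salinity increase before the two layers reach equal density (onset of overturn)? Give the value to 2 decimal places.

Neutral buoyancy requires −α(T_deep − T_surf) + β(S_deep − S_surf′) = 0.
S_surf′ = S_deep − (α/β)·ΔT = 33.25 − (2.5 × 10⁻⁴/8.1 × 10⁻⁴)·(-5.0) = 34.7932 psu.
Increase required: 34.7932 − 33.92 = 0.8732 psu.

0.87 psu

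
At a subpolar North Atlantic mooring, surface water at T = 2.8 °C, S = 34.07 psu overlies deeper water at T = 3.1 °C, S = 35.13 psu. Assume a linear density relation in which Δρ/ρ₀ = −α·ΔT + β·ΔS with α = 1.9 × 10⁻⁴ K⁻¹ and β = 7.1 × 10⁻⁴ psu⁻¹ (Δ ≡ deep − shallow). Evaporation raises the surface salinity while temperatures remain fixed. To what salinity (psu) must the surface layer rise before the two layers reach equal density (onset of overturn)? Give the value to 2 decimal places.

35.05 psu

Neutral buoyancy requires −α(T_deep − T_surf) + β(S_deep − S_surf′) = 0.
S_surf′ = S_deep − (α/β)·ΔT = 35.13 − (1.9 × 10⁻⁴/7.1 × 10⁻⁴)·(+0.3) = 35.0497 psu.
Increase required: 35.0497 − 34.07 = 0.9797 psu.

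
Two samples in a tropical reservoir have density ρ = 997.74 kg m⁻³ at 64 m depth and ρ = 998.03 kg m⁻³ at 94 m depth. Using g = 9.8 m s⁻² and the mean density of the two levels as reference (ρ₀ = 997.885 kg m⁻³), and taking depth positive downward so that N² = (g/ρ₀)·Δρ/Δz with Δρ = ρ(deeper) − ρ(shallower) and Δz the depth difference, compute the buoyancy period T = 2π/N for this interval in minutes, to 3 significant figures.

Δρ = 998.03 − 997.74 = 0.29 kg m⁻³ over Δz = 94 − 64 = 30 m.
N² = (9.8/997.885) × (0.29/30) = 9.4934 × 10⁻⁵ s⁻².
N = √(9.4934 × 10⁻⁵) = 9.7434 × 10⁻³ rad s⁻¹, so T = 2π/N = 644.87 s = 10.748 min ≈ 10.7 min.

10.7 min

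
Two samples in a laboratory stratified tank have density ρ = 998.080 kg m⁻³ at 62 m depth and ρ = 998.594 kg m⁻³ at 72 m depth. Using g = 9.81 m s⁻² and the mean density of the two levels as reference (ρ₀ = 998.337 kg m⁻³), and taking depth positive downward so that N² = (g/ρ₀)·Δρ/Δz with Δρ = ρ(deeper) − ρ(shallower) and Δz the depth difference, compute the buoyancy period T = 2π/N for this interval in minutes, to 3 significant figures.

4.66 min

Δρ = 998.594 − 998.080 = 0.514 kg m⁻³ over Δz = 72 − 62 = 10 m.
N² = (9.81/998.337) × (0.514/10) = 5.0507 × 10⁻⁴ s⁻².
N = √(5.0507 × 10⁻⁴) = 0.022474 rad s⁻¹, so T = 2π/N = 279.58 s = 4.6597 min ≈ 4.66 min.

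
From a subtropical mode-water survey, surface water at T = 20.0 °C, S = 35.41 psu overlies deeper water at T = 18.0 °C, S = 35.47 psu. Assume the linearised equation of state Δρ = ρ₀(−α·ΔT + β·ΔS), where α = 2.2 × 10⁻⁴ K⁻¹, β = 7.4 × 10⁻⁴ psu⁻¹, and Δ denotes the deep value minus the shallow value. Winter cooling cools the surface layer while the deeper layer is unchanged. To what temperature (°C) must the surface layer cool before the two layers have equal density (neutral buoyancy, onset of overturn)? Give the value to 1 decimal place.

17.8 °C

Neutral buoyancy requires Δρ = 0, i.e. −α(T_deep − T_surf′) + β(S_deep − S_surf) = 0.
T_surf′ = T_deep − (β/α)·ΔS = 18.0 − (7.4 × 10⁻⁴/2.2 × 10⁻⁴)·(+0.06) = 17.798 °C.
Cooling required: 20.0 − (17.798) = 2.202 °C.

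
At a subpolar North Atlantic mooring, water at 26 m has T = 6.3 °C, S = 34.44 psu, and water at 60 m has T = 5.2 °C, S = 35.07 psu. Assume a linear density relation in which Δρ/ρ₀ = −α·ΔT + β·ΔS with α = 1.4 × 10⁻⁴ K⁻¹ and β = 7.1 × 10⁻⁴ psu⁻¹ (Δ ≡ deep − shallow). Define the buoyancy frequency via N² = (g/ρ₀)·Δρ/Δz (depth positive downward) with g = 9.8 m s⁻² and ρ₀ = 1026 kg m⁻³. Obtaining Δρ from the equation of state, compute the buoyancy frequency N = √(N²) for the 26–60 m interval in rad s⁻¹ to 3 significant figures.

ΔT = -1.1 K, ΔS = +0.63 psu (deep − shallow).
Δρ/ρ₀ = −αΔT + βΔS = 1.54 × 10⁻⁴ + 4.473 × 10⁻⁴ = 6.013 × 10⁻⁴, so Δρ ≈ 0.6169 kg m⁻³.
N² = (g/ρ₀)·Δρ/Δz = g·(Δρ/ρ₀)/Δz = 9.8 × 6.013 × 10⁻⁴ / 34 = 1.7332 × 10⁻⁴ s⁻².
N = √(1.7332 × 10⁻⁴) = 0.013165 rad s⁻¹ ≈ 0.0132 rad s⁻¹.

0.0132 rad s⁻¹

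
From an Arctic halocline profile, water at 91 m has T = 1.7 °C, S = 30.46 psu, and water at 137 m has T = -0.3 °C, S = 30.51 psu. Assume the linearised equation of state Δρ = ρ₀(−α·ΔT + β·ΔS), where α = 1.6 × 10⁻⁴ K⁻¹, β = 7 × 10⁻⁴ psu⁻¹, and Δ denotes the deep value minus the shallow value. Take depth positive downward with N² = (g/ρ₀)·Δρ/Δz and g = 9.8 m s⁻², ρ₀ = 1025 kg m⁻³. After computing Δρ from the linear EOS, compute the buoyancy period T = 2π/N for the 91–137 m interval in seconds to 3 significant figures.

722 s

ΔT = -2.0 K, ΔS = +0.05 psu (deep − shallow).
Δρ/ρ₀ = −αΔT + βΔS = 3.20 × 10⁻⁴ + 3.50 × 10⁻⁵ = 3.55 × 10⁻⁴, so Δρ ≈ 0.3639 kg m⁻³.
N² = (g/ρ₀)·Δρ/Δz = g·(Δρ/ρ₀)/Δz = 9.8 × 3.55 × 10⁻⁴ / 46 = 7.5630 × 10⁻⁵ s⁻².
N = √(7.5630 × 10⁻⁵) = 8.6966 × 10⁻³ rad s⁻¹ → T = 2π/N = 722.49 s ≈ 722 s.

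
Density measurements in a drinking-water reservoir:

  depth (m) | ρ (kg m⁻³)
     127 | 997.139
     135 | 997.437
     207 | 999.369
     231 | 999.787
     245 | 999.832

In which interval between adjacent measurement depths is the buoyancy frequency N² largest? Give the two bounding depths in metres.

Compute the density gradient over each adjacent pair:
  127–135 m: Δρ/Δz = 0.298/8 = 0.037 kg m⁻⁴
  135–207 m: Δρ/Δz = 1.932/72 = 0.027 kg m⁻⁴
  207–231 m: Δρ/Δz = 0.418/24 = 0.017 kg m⁻⁴
  231–245 m: Δρ/Δz = 0.045/14 = 3.2 × 10⁻³ kg m⁻⁴
The largest gradient is in the 127–135 m interval — the pycnocline.

127–135 m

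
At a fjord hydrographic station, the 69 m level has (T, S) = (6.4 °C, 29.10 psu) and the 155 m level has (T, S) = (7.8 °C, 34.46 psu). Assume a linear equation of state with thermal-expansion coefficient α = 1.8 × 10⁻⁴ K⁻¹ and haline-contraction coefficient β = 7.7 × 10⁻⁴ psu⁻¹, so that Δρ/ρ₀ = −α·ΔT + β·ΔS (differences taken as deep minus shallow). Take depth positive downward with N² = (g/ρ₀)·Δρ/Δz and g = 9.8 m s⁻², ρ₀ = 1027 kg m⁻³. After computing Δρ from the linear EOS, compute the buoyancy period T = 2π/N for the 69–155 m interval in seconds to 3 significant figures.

299 s

ΔT = +1.4 K, ΔS = +5.36 psu (deep − shallow).
Δρ/ρ₀ = −αΔT + βΔS = -2.52 × 10⁻⁴ + 4.1272 × 10⁻³ = 3.8752 × 10⁻³, so Δρ ≈ 3.980 kg m⁻³.
N² = (g/ρ₀)·Δρ/Δz = g·(Δρ/ρ₀)/Δz = 9.8 × 3.8752 × 10⁻³ / 86 = 4.4159 × 10⁻⁴ s⁻².
N = √(4.4159 × 10⁻⁴) = 0.021014 rad s⁻¹ → T = 2π/N = 299.00 s ≈ 299 s.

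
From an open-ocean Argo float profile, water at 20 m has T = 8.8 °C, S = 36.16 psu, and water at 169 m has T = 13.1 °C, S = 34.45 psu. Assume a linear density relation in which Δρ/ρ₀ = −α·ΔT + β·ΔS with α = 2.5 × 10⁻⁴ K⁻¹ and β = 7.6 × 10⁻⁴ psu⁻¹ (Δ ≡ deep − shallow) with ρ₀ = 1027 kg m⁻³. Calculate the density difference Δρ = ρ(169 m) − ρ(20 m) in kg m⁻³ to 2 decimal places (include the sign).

-2.44 kg m⁻³

ΔT = +4.3 K, ΔS = -1.71 psu (deep − shallow).
Δρ/ρ₀ = −(2.5 × 10⁻⁴)(+4.3) + (7.6 × 10⁻⁴)(-1.71) = -2.3746 × 10⁻³.
Δρ = 1027 × (-2.3746 × 10⁻³) = -2.44 kg m⁻³.
Negative Δρ: lighter below, statically unstable.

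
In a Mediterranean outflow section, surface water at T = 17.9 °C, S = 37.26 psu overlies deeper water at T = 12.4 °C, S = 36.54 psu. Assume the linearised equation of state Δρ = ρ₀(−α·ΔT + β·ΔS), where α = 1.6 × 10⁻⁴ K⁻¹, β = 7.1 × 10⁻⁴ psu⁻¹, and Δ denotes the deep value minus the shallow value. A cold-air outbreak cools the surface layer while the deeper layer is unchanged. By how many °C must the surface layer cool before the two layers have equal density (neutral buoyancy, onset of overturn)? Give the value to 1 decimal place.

Neutral buoyancy requires Δρ = 0, i.e. −α(T_deep − T_surf′) + β(S_deep − S_surf) = 0.
T_surf′ = T_deep − (β/α)·ΔS = 12.4 − (7.1 × 10⁻⁴/1.6 × 10⁻⁴)·(-0.72) = 15.595 °C.
Cooling required: 17.9 − (15.595) = 2.305 °C.

2.3 °C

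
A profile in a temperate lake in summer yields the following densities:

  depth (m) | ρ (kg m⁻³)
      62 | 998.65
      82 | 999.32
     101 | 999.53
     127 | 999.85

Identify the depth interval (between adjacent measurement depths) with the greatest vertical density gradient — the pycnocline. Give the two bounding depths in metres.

Compute the density gradient over each adjacent pair:
  62–82 m: Δρ/Δz = 0.67/20 = 0.034 kg m⁻⁴
  82–101 m: Δρ/Δz = 0.21/19 = 0.011 kg m⁻⁴
  101–127 m: Δρ/Δz = 0.32/26 = 0.012 kg m⁻⁴
The largest gradient is in the 62–82 m interval — the pycnocline.

62–82 m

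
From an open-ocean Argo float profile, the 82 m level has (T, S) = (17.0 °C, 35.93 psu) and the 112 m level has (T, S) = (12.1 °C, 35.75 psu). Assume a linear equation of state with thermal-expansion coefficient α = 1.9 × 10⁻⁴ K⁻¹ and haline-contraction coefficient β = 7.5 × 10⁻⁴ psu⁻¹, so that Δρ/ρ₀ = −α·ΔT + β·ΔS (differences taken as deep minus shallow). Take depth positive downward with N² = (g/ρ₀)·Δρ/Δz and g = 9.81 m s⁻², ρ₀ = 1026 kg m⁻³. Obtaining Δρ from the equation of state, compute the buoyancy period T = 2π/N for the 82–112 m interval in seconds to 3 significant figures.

ΔT = -4.9 K, ΔS = -0.18 psu (deep − shallow).
Δρ/ρ₀ = −αΔT + βΔS = 9.31 × 10⁻⁴ − 1.35 × 10⁻⁴ = 7.96 × 10⁻⁴, so Δρ ≈ 0.8167 kg m⁻³.
N² = (g/ρ₀)·Δρ/Δz = g·(Δρ/ρ₀)/Δz = 9.81 × 7.96 × 10⁻⁴ / 30 = 2.6029 × 10⁻⁴ s⁻².
N = √(2.6029 × 10⁻⁴) = 0.016134 rad s⁻¹ → T = 2π/N = 389.44 s ≈ 389 s.

389 s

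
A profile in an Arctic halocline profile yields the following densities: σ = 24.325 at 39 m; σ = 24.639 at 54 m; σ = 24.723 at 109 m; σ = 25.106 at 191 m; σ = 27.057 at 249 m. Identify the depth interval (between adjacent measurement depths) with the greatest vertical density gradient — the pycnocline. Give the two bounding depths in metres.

Compute the density gradient over each adjacent pair:
  39–54 m: Δρ/Δz = 0.314/15 = 0.021 kg m⁻⁴
  54–109 m: Δρ/Δz = 0.084/55 = 1.5 × 10⁻³ kg m⁻⁴
  109–191 m: Δρ/Δz = 0.383/82 = 4.7 × 10⁻³ kg m⁻⁴
  191–249 m: Δρ/Δz = 1.951/58 = 0.034 kg m⁻⁴
The largest gradient is in the 191–249 m interval — the pycnocline.

191–249 m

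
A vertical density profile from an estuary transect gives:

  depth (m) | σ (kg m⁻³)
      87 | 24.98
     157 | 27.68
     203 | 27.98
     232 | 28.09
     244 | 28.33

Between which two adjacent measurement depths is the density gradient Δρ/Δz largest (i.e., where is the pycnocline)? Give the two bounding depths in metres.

Compute the density gradient over each adjacent pair:
  87–157 m: Δρ/Δz = 2.70/70 = 0.039 kg m⁻⁴
  157–203 m: Δρ/Δz = 0.30/46 = 6.5 × 10⁻³ kg m⁻⁴
  203–232 m: Δρ/Δz = 0.11/29 = 3.8 × 10⁻³ kg m⁻⁴
  232–244 m: Δρ/Δz = 0.24/12 = 0.020 kg m⁻⁴
The largest gradient is in the 87–157 m interval — the pycnocline.

87–157 m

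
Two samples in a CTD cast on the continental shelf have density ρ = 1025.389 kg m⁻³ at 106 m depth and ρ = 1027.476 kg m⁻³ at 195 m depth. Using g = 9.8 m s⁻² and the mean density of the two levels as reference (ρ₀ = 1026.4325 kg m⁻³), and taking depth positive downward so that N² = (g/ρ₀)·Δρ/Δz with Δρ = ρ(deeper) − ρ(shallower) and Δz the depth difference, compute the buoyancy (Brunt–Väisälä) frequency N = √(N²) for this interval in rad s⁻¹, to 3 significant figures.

Δρ = 1027.476 − 1025.389 = 2.087 kg m⁻³ over Δz = 195 − 106 = 89 m.
N² = (9.8/1026.4325) × (2.087/89) = 2.2389 × 10⁻⁴ s⁻².
N = √(2.2389 × 10⁻⁴) = 0.014963 rad s⁻¹ ≈ 0.0150 rad s⁻¹.

0.0150 rad s⁻¹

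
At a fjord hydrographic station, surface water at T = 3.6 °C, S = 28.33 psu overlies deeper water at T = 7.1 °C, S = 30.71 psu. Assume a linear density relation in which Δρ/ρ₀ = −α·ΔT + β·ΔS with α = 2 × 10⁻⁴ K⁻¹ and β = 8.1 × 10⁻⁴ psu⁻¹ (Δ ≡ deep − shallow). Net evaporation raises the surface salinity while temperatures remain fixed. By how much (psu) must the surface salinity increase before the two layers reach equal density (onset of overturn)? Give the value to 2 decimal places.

1.52 psu

Neutral buoyancy requires −α(T_deep − T_surf) + β(S_deep − S_surf′) = 0.
S_surf′ = S_deep − (α/β)·ΔT = 30.71 − (2 × 10⁻⁴/8.1 × 10⁻⁴)·(+3.5) = 29.8458 psu.
Increase required: 29.8458 − 28.33 = 1.5158 psu.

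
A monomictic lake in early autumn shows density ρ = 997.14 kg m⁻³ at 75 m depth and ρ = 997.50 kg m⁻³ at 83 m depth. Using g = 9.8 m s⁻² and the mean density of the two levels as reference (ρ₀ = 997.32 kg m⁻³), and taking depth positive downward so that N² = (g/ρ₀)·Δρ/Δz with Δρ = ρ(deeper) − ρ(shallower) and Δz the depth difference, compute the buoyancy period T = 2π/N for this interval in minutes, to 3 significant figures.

4.98 min

Δρ = 997.50 − 997.14 = 0.36 kg m⁻³ over Δz = 83 − 75 = 8 m.
N² = (9.8/997.32) × (0.36/8) = 4.4219 × 10⁻⁴ s⁻².
N = √(4.4219 × 10⁻⁴) = 0.021028 rad s⁻¹, so T = 2π/N = 298.80 s = 4.9800 min ≈ 4.98 min.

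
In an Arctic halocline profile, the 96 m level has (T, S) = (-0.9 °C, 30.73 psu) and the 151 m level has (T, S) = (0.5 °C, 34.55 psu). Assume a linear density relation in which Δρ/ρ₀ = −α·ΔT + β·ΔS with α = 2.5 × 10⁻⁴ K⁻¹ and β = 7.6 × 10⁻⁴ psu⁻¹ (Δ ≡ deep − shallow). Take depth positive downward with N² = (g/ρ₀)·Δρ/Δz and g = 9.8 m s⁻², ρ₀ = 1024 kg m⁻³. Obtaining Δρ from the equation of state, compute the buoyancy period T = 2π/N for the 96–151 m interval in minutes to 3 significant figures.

4.91 min

ΔT = +1.4 K, ΔS = +3.82 psu (deep − shallow).
Δρ/ρ₀ = −αΔT + βΔS = -3.50 × 10⁻⁴ + 2.9032 × 10⁻³ = 2.5532 × 10⁻³, so Δρ ≈ 2.614 kg m⁻³.
N² = (g/ρ₀)·Δρ/Δz = g·(Δρ/ρ₀)/Δz = 9.8 × 2.5532 × 10⁻³ / 55 = 4.5493 × 10⁻⁴ s⁻².
N = √(4.5493 × 10⁻⁴) = 0.021329 rad s⁻¹ → T = 2π/N = 294.58 s = 4.9097 min ≈ 4.91 min.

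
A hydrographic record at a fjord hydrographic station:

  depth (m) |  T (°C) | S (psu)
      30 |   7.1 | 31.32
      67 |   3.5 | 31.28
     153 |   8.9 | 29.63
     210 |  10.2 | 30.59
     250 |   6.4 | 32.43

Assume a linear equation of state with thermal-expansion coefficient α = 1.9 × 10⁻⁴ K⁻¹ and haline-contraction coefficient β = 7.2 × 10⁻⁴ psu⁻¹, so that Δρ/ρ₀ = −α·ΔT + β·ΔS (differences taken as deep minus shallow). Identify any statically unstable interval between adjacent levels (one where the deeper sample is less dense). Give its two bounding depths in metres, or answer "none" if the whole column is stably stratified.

67–153 m

Evaluate Δρ/ρ₀ = −αΔT + βΔS across each adjacent pair:
  30–67 m: −αΔT+βΔS = −(1.9 × 10⁻⁴)(-3.6)+(7.2 × 10⁻⁴)(-0.04) = 6.6 × 10⁻⁴ → stable
  67–153 m: −αΔT+βΔS = −(1.9 × 10⁻⁴)(+5.4)+(7.2 × 10⁻⁴)(-1.65) = -2.2 × 10⁻³ → UNSTABLE
  153–210 m: −αΔT+βΔS = −(1.9 × 10⁻⁴)(+1.3)+(7.2 × 10⁻⁴)(+0.96) = 4.4 × 10⁻⁴ → stable
  210–250 m: −αΔT+βΔS = −(1.9 × 10⁻⁴)(-3.8)+(7.2 × 10⁻⁴)(+1.84) = 2.0 × 10⁻³ → stable
The 67–153 m interval has Δρ < 0: lighter water underlies denser water.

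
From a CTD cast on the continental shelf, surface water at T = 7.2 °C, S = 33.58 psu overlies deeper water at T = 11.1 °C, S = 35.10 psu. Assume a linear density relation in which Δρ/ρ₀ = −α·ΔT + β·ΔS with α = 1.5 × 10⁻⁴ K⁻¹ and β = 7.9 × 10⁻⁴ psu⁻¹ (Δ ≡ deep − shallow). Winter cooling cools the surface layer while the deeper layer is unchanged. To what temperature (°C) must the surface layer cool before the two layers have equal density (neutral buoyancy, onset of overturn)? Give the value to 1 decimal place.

Neutral buoyancy requires Δρ = 0, i.e. −α(T_deep − T_surf′) + β(S_deep − S_surf) = 0.
T_surf′ = T_deep − (β/α)·ΔS = 11.1 − (7.9 × 10⁻⁴/1.5 × 10⁻⁴)·(+1.52) = 3.095 °C.
Cooling required: 7.2 − (3.095) = 4.105 °C.

3.1 °C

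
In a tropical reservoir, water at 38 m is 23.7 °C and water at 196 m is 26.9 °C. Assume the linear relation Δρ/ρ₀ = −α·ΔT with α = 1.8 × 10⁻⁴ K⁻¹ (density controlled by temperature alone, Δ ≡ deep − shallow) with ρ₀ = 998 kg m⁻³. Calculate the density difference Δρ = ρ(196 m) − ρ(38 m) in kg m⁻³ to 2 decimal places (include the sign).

-0.57 kg m⁻³

ΔT = +3.2 K, Δρ/ρ₀ = −αΔT = -5.76 × 10⁻⁴.
Δρ = 998 × (-5.76 × 10⁻⁴) = -0.57 kg m⁻³.
Negative Δρ: lighter below, statically unstable.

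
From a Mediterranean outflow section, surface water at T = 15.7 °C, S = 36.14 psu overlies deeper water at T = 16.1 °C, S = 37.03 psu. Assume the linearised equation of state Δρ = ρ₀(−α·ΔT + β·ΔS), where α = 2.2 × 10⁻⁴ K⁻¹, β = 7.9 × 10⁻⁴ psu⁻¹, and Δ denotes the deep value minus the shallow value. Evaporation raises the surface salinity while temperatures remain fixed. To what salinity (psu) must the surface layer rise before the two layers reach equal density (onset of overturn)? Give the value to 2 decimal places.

Neutral buoyancy requires −α(T_deep − T_surf) + β(S_deep − S_surf′) = 0.
S_surf′ = S_deep − (α/β)·ΔT = 37.03 − (2.2 × 10⁻⁴/7.9 × 10⁻⁴)·(+0.4) = 36.9186 psu.
Increase required: 36.9186 − 36.14 = 0.7786 psu.

36.92 psu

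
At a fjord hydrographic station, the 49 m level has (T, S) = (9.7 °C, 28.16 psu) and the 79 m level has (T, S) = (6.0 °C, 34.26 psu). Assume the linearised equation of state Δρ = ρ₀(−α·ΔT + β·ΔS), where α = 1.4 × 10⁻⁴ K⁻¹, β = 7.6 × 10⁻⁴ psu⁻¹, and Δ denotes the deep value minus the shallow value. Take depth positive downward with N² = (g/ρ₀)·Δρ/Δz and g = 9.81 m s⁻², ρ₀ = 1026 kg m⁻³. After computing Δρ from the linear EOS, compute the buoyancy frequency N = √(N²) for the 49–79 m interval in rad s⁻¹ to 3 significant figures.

ΔT = -3.7 K, ΔS = +6.10 psu (deep − shallow).
Δρ/ρ₀ = −αΔT + βΔS = 5.18 × 10⁻⁴ + 4.636 × 10⁻³ = 5.154 × 10⁻³, so Δρ ≈ 5.288 kg m⁻³.
N² = (g/ρ₀)·Δρ/Δz = g·(Δρ/ρ₀)/Δz = 9.81 × 5.154 × 10⁻³ / 30 = 1.6854 × 10⁻³ s⁻².
N = √(1.6854 × 10⁻³) = 0.041054 rad s⁻¹ ≈ 0.0411 rad s⁻¹.

0.0411 rad s⁻¹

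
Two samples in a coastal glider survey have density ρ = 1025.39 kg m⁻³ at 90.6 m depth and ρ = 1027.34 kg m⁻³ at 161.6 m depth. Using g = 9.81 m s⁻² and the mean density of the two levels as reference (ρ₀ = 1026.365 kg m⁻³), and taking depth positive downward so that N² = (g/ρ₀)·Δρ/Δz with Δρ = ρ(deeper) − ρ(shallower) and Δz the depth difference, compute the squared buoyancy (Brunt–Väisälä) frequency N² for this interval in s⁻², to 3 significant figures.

Δρ = 1027.34 − 1025.39 = 1.95 kg m⁻³ over Δz = 161.6 − 90.6 = 71 m.
N² = (9.81/1026.365) × (1.95/71) = 2.6251 × 10⁻⁴ s⁻² ≈ 2.63 × 10⁻⁴ s⁻².
Since Δρ > 0 the layer is stably stratified.

2.63 × 10⁻⁴ s⁻²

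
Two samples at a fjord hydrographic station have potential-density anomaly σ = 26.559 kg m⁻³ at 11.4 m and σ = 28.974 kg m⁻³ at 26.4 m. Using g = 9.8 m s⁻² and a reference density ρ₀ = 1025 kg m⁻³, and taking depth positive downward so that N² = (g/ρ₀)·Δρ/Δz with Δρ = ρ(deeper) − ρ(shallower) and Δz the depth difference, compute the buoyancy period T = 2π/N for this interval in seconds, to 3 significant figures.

Δρ = 1028.974 − 1026.559 = 2.415 kg m⁻³ over Δz = 26.4 − 11.4 = 15 m.
N² = (9.8/1025) × (2.415/15) = 1.5393 × 10⁻³ s⁻².
N = √(1.5393 × 10⁻³) = 0.039234 rad s⁻¹, so T = 2π/N = 160.15 s ≈ 160 s.

160 s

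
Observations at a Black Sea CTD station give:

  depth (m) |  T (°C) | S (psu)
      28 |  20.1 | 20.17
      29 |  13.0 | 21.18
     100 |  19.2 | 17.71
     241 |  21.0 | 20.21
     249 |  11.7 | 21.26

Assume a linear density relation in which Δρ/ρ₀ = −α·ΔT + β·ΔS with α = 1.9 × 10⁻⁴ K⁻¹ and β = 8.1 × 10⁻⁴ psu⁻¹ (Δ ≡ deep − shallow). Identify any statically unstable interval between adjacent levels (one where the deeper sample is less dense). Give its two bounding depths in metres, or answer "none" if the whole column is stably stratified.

Evaluate Δρ/ρ₀ = −αΔT + βΔS across each adjacent pair:
  28–29 m: −αΔT+βΔS = −(1.9 × 10⁻⁴)(-7.1)+(8.1 × 10⁻⁴)(+1.01) = 2.2 × 10⁻³ → stable
  29–100 m: −αΔT+βΔS = −(1.9 × 10⁻⁴)(+6.2)+(8.1 × 10⁻⁴)(-3.47) = -4.0 × 10⁻³ → UNSTABLE
  100–241 m: −αΔT+βΔS = −(1.9 × 10⁻⁴)(+1.8)+(8.1 × 10⁻⁴)(+2.50) = 1.7 × 10⁻³ → stable
  241–249 m: −αΔT+βΔS = −(1.9 × 10⁻⁴)(-9.3)+(8.1 × 10⁻⁴)(+1.05) = 2.6 × 10⁻³ → stable
The 29–100 m interval has Δρ < 0: lighter water underlies denser water.

29–100 m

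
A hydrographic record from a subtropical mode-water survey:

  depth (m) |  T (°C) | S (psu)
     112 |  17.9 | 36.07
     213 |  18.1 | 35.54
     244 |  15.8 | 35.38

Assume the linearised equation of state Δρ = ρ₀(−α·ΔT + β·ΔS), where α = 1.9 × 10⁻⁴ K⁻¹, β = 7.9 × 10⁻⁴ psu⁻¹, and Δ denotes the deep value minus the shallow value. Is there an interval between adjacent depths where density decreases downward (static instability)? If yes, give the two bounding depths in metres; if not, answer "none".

112–213 m

Evaluate Δρ/ρ₀ = −αΔT + βΔS across each adjacent pair:
  112–213 m: −αΔT+βΔS = −(1.9 × 10⁻⁴)(+0.2)+(7.9 × 10⁻⁴)(-0.53) = -4.6 × 10⁻⁴ → UNSTABLE
  213–244 m: −αΔT+βΔS = −(1.9 × 10⁻⁴)(-2.3)+(7.9 × 10⁻⁴)(-0.16) = 3.1 × 10⁻⁴ → stable
The 112–213 m interval has Δρ < 0: lighter water underlies denser water.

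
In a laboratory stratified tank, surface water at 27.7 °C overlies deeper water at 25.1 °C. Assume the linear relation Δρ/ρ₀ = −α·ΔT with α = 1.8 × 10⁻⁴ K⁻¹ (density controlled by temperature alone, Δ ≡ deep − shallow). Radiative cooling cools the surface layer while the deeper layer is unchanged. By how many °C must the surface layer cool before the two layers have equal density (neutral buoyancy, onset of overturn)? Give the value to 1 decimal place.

With temperature the only control, equal density requires T_surf′ = T_deep.
T_surf′ = 25.1 °C.
Cooling required: 27.7 − 25.1 = 2.6 °C.

2.6 °C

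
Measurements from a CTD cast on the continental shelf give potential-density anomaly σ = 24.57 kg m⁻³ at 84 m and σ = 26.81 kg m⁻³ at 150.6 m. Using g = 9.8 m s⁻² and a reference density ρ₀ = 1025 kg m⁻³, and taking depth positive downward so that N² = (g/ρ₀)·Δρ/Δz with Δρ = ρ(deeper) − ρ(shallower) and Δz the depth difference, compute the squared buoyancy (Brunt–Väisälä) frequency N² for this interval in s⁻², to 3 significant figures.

Δρ = 1026.81 − 1024.57 = 2.24 kg m⁻³ over Δz = 150.6 − 84 = 66.6 m.
N² = (9.8/1025) × (2.24/66.6) = 3.2157 × 10⁻⁴ s⁻² ≈ 3.22 × 10⁻⁴ s⁻².

3.22 × 10⁻⁴ s⁻²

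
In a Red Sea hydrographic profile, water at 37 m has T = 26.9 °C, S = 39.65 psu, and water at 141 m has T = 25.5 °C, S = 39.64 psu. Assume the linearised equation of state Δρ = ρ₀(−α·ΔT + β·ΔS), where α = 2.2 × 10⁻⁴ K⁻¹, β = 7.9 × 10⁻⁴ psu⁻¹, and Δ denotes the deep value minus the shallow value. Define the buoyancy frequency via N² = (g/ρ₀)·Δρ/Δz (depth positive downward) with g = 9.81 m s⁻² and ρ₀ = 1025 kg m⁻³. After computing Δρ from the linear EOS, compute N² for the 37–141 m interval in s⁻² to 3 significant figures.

2.83 × 10⁻⁵ s⁻²

ΔT = -1.4 K, ΔS = -0.01 psu (deep − shallow).
Δρ/ρ₀ = −αΔT + βΔS = 3.08 × 10⁻⁴ − 7.90 × 10⁻⁶ = 3.001 × 10⁻⁴, so Δρ ≈ 0.3076 kg m⁻³.
N² = (g/ρ₀)·Δρ/Δz = g·(Δρ/ρ₀)/Δz = 9.81 × 3.001 × 10⁻⁴ / 104 = 2.8308 × 10⁻⁵ s⁻² ≈ 2.83 × 10⁻⁵ s⁻².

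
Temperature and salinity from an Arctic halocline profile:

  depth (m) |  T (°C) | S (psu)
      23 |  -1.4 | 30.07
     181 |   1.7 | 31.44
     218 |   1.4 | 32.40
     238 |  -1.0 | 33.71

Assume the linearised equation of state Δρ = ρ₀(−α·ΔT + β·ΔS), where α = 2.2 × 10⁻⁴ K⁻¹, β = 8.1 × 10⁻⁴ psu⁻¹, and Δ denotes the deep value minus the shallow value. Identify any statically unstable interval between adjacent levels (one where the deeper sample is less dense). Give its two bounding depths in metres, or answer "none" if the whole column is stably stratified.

none

Evaluate Δρ/ρ₀ = −αΔT + βΔS across each adjacent pair:
  23–181 m: −αΔT+βΔS = −(2.2 × 10⁻⁴)(+3.1)+(8.1 × 10⁻⁴)(+1.37) = 4.3 × 10⁻⁴ → stable
  181–218 m: −αΔT+βΔS = −(2.2 × 10⁻⁴)(-0.3)+(8.1 × 10⁻⁴)(+0.96) = 8.4 × 10⁻⁴ → stable
  218–238 m: −αΔT+βΔS = −(2.2 × 10⁻⁴)(-2.4)+(8.1 × 10⁻⁴)(+1.31) = 1.6 × 10⁻³ → stable
Every interval has Δρ > 0: the column is stably stratified throughout.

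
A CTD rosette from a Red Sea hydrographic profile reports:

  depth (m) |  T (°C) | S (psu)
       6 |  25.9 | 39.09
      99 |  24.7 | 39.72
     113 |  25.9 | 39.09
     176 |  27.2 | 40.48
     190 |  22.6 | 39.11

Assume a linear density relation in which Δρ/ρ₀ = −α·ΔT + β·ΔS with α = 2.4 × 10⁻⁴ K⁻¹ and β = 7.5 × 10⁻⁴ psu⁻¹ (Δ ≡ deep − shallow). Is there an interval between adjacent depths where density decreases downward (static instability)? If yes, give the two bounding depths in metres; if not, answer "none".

99–113 m

Evaluate Δρ/ρ₀ = −αΔT + βΔS across each adjacent pair:
  6–99 m: −αΔT+βΔS = −(2.4 × 10⁻⁴)(-1.2)+(7.5 × 10⁻⁴)(+0.63) = 7.6 × 10⁻⁴ → stable
  99–113 m: −αΔT+βΔS = −(2.4 × 10⁻⁴)(+1.2)+(7.5 × 10⁻⁴)(-0.63) = -7.6 × 10⁻⁴ → UNSTABLE
  113–176 m: −αΔT+βΔS = −(2.4 × 10⁻⁴)(+1.3)+(7.5 × 10⁻⁴)(+1.39) = 7.3 × 10⁻⁴ → stable
  176–190 m: −αΔT+βΔS = −(2.4 × 10⁻⁴)(-4.6)+(7.5 × 10⁻⁴)(-1.37) = 7.6 × 10⁻⁵ → stable
The 99–113 m interval has Δρ < 0: lighter water underlies denser water.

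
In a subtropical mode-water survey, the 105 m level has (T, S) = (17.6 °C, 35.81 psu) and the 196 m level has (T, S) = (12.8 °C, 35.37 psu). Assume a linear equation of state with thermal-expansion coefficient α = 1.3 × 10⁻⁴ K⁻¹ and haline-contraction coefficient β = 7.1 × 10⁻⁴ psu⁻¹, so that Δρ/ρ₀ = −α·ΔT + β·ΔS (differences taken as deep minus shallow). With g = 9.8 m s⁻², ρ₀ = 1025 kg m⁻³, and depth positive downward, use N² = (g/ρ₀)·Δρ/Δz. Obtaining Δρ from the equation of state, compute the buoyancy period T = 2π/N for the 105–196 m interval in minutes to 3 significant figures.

18.1 min

ΔT = -4.8 K, ΔS = -0.44 psu (deep − shallow).
Δρ/ρ₀ = −αΔT + βΔS = 6.24 × 10⁻⁴ − 3.124 × 10⁻⁴ = 3.116 × 10⁻⁴, so Δρ ≈ 0.3194 kg m⁻³.
N² = (g/ρ₀)·Δρ/Δz = g·(Δρ/ρ₀)/Δz = 9.8 × 3.116 × 10⁻⁴ / 91 = 3.3557 × 10⁻⁵ s⁻².
N = √(3.3557 × 10⁻⁵) = 5.7928 × 10⁻³ rad s⁻¹ → T = 2π/N = 1.0847 × 10³ s = 18.078 min ≈ 18.1 min.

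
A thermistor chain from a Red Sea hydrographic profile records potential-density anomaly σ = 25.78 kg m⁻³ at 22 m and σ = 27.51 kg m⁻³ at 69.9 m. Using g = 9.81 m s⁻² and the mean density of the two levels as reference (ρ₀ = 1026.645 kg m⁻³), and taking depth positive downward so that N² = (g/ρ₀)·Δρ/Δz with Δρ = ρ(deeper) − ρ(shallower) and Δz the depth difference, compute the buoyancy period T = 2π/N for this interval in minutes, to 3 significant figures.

Δρ = 1027.51 − 1025.78 = 1.73 kg m⁻³ over Δz = 69.9 − 22 = 47.9 m.
N² = (9.81/1026.645) × (1.73/47.9) = 3.4511 × 10⁻⁴ s⁻².
N = √(3.4511 × 10⁻⁴) = 0.018577 rad s⁻¹, so T = 2π/N = 338.22 s = 5.6370 min ≈ 5.64 min.

5.64 min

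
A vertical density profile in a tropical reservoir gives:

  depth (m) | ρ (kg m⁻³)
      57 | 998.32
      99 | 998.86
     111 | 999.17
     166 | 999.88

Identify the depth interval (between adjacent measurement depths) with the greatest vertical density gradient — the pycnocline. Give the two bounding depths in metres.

Compute the density gradient over each adjacent pair:
  57–99 m: Δρ/Δz = 0.54/42 = 0.013 kg m⁻⁴
  99–111 m: Δρ/Δz = 0.31/12 = 0.026 kg m⁻⁴
  111–166 m: Δρ/Δz = 0.71/55 = 0.013 kg m⁻⁴
The largest gradient is in the 99–111 m interval — the pycnocline.

99–111 m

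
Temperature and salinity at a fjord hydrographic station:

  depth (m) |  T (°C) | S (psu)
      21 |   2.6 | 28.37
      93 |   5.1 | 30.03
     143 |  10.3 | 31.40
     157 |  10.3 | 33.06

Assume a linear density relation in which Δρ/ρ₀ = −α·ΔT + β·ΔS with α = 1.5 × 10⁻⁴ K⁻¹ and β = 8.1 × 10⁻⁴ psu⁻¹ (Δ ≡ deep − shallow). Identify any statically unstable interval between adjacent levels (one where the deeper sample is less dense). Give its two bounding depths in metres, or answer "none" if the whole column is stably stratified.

Evaluate Δρ/ρ₀ = −αΔT + βΔS across each adjacent pair:
  21–93 m: −αΔT+βΔS = −(1.5 × 10⁻⁴)(+2.5)+(8.1 × 10⁻⁴)(+1.66) = 9.7 × 10⁻⁴ → stable
  93–143 m: −αΔT+βΔS = −(1.5 × 10⁻⁴)(+5.2)+(8.1 × 10⁻⁴)(+1.37) = 3.3 × 10⁻⁴ → stable
  143–157 m: −αΔT+βΔS = −(1.5 × 10⁻⁴)(+0.0)+(8.1 × 10⁻⁴)(+1.66) = 1.3 × 10⁻³ → stable
Every interval has Δρ > 0: the column is stably stratified throughout.

none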